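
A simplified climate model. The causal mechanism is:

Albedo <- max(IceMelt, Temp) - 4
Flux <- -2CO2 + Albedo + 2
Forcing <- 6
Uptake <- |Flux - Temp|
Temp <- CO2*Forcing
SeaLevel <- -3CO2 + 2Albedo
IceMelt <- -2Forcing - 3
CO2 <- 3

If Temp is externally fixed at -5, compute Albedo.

do(Temp=-5) replaces the equation Temp <- CO2*Forcing with the constant Temp = -5.
IceMelt = -2Forcing - 3  [with Forcing=6]  = -15
Albedo = max(IceMelt, Temp) - 4  [with IceMelt=-15, Temp=-5]  = -9

-9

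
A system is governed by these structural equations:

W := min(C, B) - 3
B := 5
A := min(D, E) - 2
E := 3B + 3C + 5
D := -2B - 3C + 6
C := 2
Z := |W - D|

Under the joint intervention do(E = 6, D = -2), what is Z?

1

The joint intervention fixes E = 6, D = -2, removing each variable's own equation.
W = min(C, B) - 3  [with C=2, B=5]  = -1
Z = |W - D|  [with W=-1, D=-2]  = 1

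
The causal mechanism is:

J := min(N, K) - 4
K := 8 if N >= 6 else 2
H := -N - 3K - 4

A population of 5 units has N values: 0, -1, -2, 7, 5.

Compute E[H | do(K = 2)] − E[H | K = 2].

-1.3

The intervention sets K=2 in all 5 units regardless of N. Recomputing H per unit gives -10, -9, -8, -17, -15; average -11.8.
E[H|K=2] averages over only the 4 units with K=2 (N = 0, -1, -2, 5): H = -10, -9, -8, -15, mean -10.5.
Difference = -11.8 − (-10.5) = -1.3.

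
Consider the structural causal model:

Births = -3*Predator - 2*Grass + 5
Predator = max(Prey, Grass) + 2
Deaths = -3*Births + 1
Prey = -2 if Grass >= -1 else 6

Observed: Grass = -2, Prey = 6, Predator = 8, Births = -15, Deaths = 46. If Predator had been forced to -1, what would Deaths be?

do(Predator=-1) replaces the equation Predator = max(Prey, Grass) + 2 with the constant Predator = -1.
Births = -3*Predator - 2*Grass + 5  [with Predator=-1, Grass=-2]  = 12
Deaths = -3*Births + 1  [with Births=12]  = -35

-35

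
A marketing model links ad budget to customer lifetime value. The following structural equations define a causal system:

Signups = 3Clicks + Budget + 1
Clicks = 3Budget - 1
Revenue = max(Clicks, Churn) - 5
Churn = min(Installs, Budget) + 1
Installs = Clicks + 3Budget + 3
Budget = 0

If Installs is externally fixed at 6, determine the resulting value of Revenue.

The intervention breaks the incoming arrows to Installs: Installs = Clicks + 3Budget + 3 no longer applies, and Installs = 6.
Clicks = 3Budget - 1  [with Budget=0]  = -1
Churn = min(Installs, Budget) + 1  [with Installs=6, Budget=0]  = 1
Revenue = max(Clicks, Churn) - 5  [with Clicks=-1, Churn=1]  = -4

-4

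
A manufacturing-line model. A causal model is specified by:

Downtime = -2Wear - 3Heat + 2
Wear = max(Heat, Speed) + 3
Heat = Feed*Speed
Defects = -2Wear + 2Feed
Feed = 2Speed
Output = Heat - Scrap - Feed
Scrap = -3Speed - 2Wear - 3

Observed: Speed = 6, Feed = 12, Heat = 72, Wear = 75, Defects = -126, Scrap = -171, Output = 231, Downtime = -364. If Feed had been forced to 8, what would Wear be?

51

Under do(Feed=8), the mechanism Feed = 2Speed is discarded; Feed is fixed at 8.
Heat = Feed*Speed  [with Feed=8, Speed=6]  = 48
Wear = max(Heat, Speed) + 3  [with Heat=48, Speed=6]  = 51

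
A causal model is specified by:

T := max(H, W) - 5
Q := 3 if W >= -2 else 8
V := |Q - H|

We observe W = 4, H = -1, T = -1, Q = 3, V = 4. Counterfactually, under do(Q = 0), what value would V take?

1

Intervening sets Q = 0 and removes its equation (Q := 3 if W >= -2 else 8).
V = |Q - H|  [with Q=0, H=-1]  = 1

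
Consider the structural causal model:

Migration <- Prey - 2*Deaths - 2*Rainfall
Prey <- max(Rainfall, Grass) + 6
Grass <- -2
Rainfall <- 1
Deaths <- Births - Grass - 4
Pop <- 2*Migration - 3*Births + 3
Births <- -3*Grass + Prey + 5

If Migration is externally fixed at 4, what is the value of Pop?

-43

Intervening sets Migration = 4 and removes its equation (Migration <- Prey - 2*Deaths - 2*Rainfall).
Prey = max(Rainfall, Grass) + 6  [with Rainfall=1, Grass=-2]  = 7
Births = -3*Grass + Prey + 5  [with Grass=-2, Prey=7]  = 18
Pop = 2*Migration - 3*Births + 3  [with Migration=4, Births=18]  = -43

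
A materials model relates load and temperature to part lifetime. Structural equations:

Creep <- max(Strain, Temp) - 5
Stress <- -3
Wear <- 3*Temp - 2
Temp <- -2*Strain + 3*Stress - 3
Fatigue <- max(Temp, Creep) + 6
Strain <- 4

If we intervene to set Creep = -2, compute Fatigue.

4

Under do(Creep=-2), the mechanism Creep <- max(Strain, Temp) - 5 is discarded; Creep is fixed at -2.
Temp = -2*Strain + 3*Stress - 3  [with Strain=4, Stress=-3]  = -20
Fatigue = max(Temp, Creep) + 6  [with Temp=-20, Creep=-2]  = 4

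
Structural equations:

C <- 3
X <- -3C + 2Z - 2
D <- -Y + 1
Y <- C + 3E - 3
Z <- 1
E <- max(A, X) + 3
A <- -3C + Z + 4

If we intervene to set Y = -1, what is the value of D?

Intervening sets Y = -1 and removes its equation (Y <- C + 3E - 3).
D = -Y + 1  [with Y=-1]  = 2

2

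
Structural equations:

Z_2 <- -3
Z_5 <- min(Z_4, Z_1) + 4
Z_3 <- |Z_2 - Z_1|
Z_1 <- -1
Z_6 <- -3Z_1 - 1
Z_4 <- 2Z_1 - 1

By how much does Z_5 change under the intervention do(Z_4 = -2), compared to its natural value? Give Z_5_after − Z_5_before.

1

Intervening sets Z_4 = -2 and removes its equation (Z_4 <- 2Z_1 - 1).
Z_5 = min(Z_4, Z_1) + 4  [with Z_4=-2, Z_1=-1]  = 2
Without intervention: Z_4 = 2Z_1 - 1  [with Z_1=-1]  = -3; Z_5 = min(Z_4, Z_1) + 4  [with Z_4=-3, Z_1=-1]  = 1.
Change = 2 − 1 = 1.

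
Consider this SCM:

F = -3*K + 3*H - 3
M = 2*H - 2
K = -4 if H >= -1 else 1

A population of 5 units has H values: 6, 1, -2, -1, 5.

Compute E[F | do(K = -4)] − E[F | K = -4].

-2.85

do(K=-4) breaks K's dependence on H. With K=-4 fixed, F across the units is 27, 12, 3, 6, 24, mean 14.4.
Observing K=-4 restricts to units where K's equation naturally yields -4: H ∈ {6, 1, -1, 5}. In that subpopulation F = 27, 12, 6, 24, mean 17.25.
Difference = 14.4 − 17.25 = -2.85.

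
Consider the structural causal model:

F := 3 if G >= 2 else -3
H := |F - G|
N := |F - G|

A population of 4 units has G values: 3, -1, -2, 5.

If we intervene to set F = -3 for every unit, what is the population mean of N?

Under do(F=-3), F's equation is replaced by F=-3 for every unit. Per-unit N: 6, 2, 1, 8. Mean = 4.25.

4.25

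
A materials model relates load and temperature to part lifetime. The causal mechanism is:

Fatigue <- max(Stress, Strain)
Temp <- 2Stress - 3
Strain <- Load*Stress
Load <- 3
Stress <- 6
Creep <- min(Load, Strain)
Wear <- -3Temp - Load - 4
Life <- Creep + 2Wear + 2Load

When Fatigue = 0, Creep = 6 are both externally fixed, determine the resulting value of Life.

-56

Under do(Fatigue = 0, Creep = 6), each intervened variable's structural equation is replaced by its fixed value.
Temp = 2Stress - 3  [with Stress=6]  = 9
Wear = -3Temp - Load - 4  [with Temp=9, Load=3]  = -34
Life = Creep + 2Wear + 2Load  [with Creep=6, Wear=-34, Load=3]  = -56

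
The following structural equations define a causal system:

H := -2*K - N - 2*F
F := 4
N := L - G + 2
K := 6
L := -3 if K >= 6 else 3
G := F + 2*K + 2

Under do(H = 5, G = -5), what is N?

4

Setting H = 5, G = -5 by intervention discards those variables' equations.
L = -3 if K >= 6 else 3  [with K=6]  = -3
N = L - G + 2  [with L=-3, G=-5]  = 4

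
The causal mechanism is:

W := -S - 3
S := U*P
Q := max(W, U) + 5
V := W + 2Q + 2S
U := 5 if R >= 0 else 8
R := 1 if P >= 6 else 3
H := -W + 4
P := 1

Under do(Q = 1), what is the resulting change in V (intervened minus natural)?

Intervening sets Q = 1 and removes its equation (Q := max(W, U) + 5).
R = 1 if P >= 6 else 3  [with P=1]  = 3
U = 5 if R >= 0 else 8  [with R=3]  = 5
S = U*P  [with U=5, P=1]  = 5
W = -S - 3  [with S=5]  = -8
V = W + 2Q + 2S  [with W=-8, Q=1, S=5]  = 4
Without intervention: R = 1 if P >= 6 else 3  [with P=1]  = 3; U = 5 if R >= 0 else 8  [with R=3]  = 5; S = U*P  [with U=5, P=1]  = 5; W = -S - 3  [with S=5]  = -8; Q = max(W, U) + 5  [with W=-8, U=5]  = 10; V = W + 2Q + 2S  [with W=-8, Q=10, S=5]  = 22.
Change = 4 − 22 = -18.

-18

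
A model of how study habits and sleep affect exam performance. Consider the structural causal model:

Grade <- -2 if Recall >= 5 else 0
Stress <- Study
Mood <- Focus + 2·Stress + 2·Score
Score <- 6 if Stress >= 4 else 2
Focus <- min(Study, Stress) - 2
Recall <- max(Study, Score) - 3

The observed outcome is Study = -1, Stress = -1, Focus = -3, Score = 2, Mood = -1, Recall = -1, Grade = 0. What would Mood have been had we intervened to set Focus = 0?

do(Focus=0) replaces the equation Focus <- min(Study, Stress) - 2 with the constant Focus = 0.
Stress = Study  [with Study=-1]  = -1
Score = 6 if Stress >= 4 else 2  [with Stress=-1]  = 2
Mood = Focus + 2·Stress + 2·Score  [with Focus=0, Stress=-1, Score=2]  = 2

2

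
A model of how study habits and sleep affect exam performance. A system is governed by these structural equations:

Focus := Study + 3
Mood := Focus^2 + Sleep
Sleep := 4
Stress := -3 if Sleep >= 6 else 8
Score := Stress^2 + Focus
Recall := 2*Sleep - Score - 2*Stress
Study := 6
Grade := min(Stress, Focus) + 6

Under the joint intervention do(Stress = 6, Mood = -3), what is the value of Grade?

Setting Stress = 6, Mood = -3 by intervention discards those variables' equations.
Focus = Study + 3  [with Study=6]  = 9
Grade = min(Stress, Focus) + 6  [with Stress=6, Focus=9]  = 12

12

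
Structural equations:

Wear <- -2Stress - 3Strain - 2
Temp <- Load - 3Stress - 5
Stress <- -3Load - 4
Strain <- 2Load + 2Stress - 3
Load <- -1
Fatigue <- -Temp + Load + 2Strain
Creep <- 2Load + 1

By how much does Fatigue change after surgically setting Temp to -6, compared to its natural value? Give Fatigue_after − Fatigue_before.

The intervention breaks the incoming arrows to Temp: Temp <- Load - 3Stress - 5 no longer applies, and Temp = -6.
Stress = -3Load - 4  [with Load=-1]  = -1
Strain = 2Load + 2Stress - 3  [with Load=-1, Stress=-1]  = -7
Fatigue = -Temp + Load + 2Strain  [with Temp=-6, Load=-1, Strain=-7]  = -9
Without intervention: Stress = -3Load - 4  [with Load=-1]  = -1; Strain = 2Load + 2Stress - 3  [with Load=-1, Stress=-1]  = -7; Temp = Load - 3Stress - 5  [with Load=-1, Stress=-1]  = -3; Fatigue = -Temp + Load + 2Strain  [with Temp=-3, Load=-1, Strain=-7]  = -12.
Change = -9 − (-12) = 3.

3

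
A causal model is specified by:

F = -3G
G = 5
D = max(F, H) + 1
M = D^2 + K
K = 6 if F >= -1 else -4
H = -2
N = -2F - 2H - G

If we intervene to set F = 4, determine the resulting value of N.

-9

The intervention breaks the incoming arrows to F: F = -3G no longer applies, and F = 4.
N = -2F - 2H - G  [with F=4, H=-2, G=5]  = -9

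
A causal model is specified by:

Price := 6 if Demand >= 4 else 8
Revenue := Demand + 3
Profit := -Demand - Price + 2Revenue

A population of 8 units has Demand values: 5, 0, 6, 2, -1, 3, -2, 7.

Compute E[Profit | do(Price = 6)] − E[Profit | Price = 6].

do(Price=6) breaks Price's dependence on Demand. With Price=6 fixed, Profit across the units is 5, 0, 6, 2, -1, 3, -2, 7, mean 2.5.
E[Profit|Price=6] averages over only the 3 units with Price=6 (Demand = 5, 6, 7): Profit = 5, 6, 7, mean 6.
Difference = 2.5 − 6 = -3.5.

-3.5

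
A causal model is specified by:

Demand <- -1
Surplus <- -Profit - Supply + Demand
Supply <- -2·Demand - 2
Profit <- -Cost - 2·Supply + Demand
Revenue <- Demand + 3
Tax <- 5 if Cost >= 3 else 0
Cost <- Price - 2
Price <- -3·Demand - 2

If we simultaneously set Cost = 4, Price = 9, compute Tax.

5

The joint intervention fixes Cost = 4, Price = 9, removing each variable's own equation.
Tax = 5 if Cost >= 3 else 0  [with Cost=4]  = 5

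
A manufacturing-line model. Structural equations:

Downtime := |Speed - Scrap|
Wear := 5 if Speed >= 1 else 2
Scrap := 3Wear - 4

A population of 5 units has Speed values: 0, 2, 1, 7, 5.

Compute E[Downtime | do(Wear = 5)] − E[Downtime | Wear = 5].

Every unit gets Wear=5 under the intervention. Downtime values become 11, 9, 10, 4, 6; E[Downtime|do(Wear=5)] = 8.
Conditioning on Wear=5 selects the 4 unit(s) with Speed ∈ {2, 1, 7, 5}. Their Downtime values: 9, 10, 4, 6. Mean = 7.25.
Difference = 8 − 7.25 = 0.75.

0.75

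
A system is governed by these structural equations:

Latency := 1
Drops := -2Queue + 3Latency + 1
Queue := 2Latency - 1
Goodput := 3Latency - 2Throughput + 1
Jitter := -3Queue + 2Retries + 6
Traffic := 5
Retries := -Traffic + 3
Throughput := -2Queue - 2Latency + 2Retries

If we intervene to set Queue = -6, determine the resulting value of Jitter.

The intervention breaks the incoming arrows to Queue: Queue := 2Latency - 1 no longer applies, and Queue = -6.
Retries = -Traffic + 3  [with Traffic=5]  = -2
Jitter = -3Queue + 2Retries + 6  [with Queue=-6, Retries=-2]  = 20

20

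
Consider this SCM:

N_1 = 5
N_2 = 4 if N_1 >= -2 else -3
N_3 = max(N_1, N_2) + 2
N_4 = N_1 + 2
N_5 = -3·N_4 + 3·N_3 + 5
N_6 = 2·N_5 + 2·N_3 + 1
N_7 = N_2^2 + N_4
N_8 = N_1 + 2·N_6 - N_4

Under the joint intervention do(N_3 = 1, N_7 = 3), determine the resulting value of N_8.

-48

Under do(N_3 = 1, N_7 = 3), each intervened variable's structural equation is replaced by its fixed value.
N_4 = N_1 + 2  [with N_1=5]  = 7
N_5 = -3·N_4 + 3·N_3 + 5  [with N_4=7, N_3=1]  = -13
N_6 = 2·N_5 + 2·N_3 + 1  [with N_5=-13, N_3=1]  = -23
N_8 = N_1 + 2·N_6 - N_4  [with N_1=5, N_6=-23, N_4=7]  = -48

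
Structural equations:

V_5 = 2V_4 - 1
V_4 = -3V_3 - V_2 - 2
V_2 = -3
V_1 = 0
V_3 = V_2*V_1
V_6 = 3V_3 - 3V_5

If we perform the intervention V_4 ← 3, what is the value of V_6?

Under do(V_4=3), the mechanism V_4 = -3V_3 - V_2 - 2 is discarded; V_4 is fixed at 3.
V_3 = V_2*V_1  [with V_2=-3, V_1=0]  = 0
V_5 = 2V_4 - 1  [with V_4=3]  = 5
V_6 = 3V_3 - 3V_5  [with V_3=0, V_5=5]  = -15

-15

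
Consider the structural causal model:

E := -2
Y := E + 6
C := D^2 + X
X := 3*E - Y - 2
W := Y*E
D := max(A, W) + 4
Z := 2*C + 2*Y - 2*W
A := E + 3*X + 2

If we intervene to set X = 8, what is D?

The intervention breaks the incoming arrows to X: X := 3*E - Y - 2 no longer applies, and X = 8.
Y = E + 6  [with E=-2]  = 4
W = Y*E  [with Y=4, E=-2]  = -8
A = E + 3*X + 2  [with E=-2, X=8]  = 24
D = max(A, W) + 4  [with A=24, W=-8]  = 28

28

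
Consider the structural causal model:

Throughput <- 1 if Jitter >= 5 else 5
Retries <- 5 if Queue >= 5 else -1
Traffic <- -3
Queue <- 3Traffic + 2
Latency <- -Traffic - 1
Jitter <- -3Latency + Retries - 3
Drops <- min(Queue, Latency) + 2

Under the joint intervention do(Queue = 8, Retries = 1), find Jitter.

Setting Queue = 8, Retries = 1 by intervention discards those variables' equations.
Latency = -Traffic - 1  [with Traffic=-3]  = 2
Jitter = -3Latency + Retries - 3  [with Latency=2, Retries=1]  = -8

-8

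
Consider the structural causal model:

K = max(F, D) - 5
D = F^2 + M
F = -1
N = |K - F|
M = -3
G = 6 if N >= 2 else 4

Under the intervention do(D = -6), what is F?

Under do(D=-6), the mechanism D = F^2 + M is discarded; D is fixed at -6.
F is not downstream of the intervention, so its value is determined by the original equations.

-1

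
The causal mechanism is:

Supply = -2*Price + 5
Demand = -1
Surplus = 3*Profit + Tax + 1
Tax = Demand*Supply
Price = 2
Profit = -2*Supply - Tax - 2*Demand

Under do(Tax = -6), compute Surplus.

13

Under do(Tax=-6), the mechanism Tax = Demand*Supply is discarded; Tax is fixed at -6.
Supply = -2*Price + 5  [with Price=2]  = 1
Profit = -2*Supply - Tax - 2*Demand  [with Supply=1, Tax=-6, Demand=-1]  = 6
Surplus = 3*Profit + Tax + 1  [with Profit=6, Tax=-6]  = 13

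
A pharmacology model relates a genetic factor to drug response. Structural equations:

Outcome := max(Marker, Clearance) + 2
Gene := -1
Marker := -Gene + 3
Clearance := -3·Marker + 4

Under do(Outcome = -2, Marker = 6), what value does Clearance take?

Setting Outcome = -2, Marker = 6 by intervention discards those variables' equations.
Clearance = -3·Marker + 4  [with Marker=6]  = -14

-14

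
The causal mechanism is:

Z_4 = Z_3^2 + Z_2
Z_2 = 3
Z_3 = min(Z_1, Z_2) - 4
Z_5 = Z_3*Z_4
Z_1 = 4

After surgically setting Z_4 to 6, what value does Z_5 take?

Intervening sets Z_4 = 6 and removes its equation (Z_4 = Z_3^2 + Z_2).
Z_3 = min(Z_1, Z_2) - 4  [with Z_1=4, Z_2=3]  = -1
Z_5 = Z_3*Z_4  [with Z_3=-1, Z_4=6]  = -6

-6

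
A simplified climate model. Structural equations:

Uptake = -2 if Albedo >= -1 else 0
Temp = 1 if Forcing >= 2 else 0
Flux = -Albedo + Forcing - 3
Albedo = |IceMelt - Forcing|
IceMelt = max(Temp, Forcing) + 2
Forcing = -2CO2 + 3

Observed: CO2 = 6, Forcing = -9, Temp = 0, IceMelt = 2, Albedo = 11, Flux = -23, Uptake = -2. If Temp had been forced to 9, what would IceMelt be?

11

The intervention breaks the incoming arrows to Temp: Temp = 1 if Forcing >= 2 else 0 no longer applies, and Temp = 9.
Forcing = -2CO2 + 3  [with CO2=6]  = -9
IceMelt = max(Temp, Forcing) + 2  [with Temp=9, Forcing=-9]  = 11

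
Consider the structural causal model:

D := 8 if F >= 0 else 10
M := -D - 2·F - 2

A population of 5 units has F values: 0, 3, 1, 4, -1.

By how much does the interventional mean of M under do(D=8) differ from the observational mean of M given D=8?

1.2

do(D=8) breaks D's dependence on F. With D=8 fixed, M across the units is -10, -16, -12, -18, -8, mean -12.8.
Conditioning on D=8 selects the 4 unit(s) with F ∈ {0, 3, 1, 4}. Their M values: -10, -16, -12, -18. Mean = -14.
Difference = -12.8 − (-14) = 1.2.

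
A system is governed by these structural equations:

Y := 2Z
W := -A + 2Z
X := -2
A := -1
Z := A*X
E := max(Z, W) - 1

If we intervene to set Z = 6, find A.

Under do(Z=6), the mechanism Z := A*X is discarded; Z is fixed at 6.
A is not downstream of the intervention, so its value is determined by the original equations.

-1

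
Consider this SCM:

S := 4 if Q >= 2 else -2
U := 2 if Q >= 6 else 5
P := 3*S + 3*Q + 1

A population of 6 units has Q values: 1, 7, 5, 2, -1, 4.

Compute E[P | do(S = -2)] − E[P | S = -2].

9

do(S=-2) breaks S's dependence on Q. With S=-2 fixed, P across the units is -2, 16, 10, 1, -8, 7, mean 4.
Observing S=-2 restricts to units where S's equation naturally yields -2: Q ∈ {1, -1}. In that subpopulation P = -2, -8, mean -5.
Difference = 4 − (-5) = 9.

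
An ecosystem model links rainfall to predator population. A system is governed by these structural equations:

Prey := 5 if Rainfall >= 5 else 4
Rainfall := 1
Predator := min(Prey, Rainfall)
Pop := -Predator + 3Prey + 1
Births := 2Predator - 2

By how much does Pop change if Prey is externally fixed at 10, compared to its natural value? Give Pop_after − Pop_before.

do(Prey=10) replaces the equation Prey := 5 if Rainfall >= 5 else 4 with the constant Prey = 10.
Predator = min(Prey, Rainfall)  [with Prey=10, Rainfall=1]  = 1
Pop = -Predator + 3Prey + 1  [with Predator=1, Prey=10]  = 30
Without intervention: Prey = 5 if Rainfall >= 5 else 4  [with Rainfall=1]  = 4; Predator = min(Prey, Rainfall)  [with Prey=4, Rainfall=1]  = 1; Pop = -Predator + 3Prey + 1  [with Predator=1, Prey=4]  = 12.
Change = 30 − 12 = 18.

18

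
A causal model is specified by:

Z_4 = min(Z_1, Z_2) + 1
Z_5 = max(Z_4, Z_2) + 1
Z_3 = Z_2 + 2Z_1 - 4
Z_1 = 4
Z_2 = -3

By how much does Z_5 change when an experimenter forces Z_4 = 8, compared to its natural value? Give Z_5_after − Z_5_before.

Intervening sets Z_4 = 8 and removes its equation (Z_4 = min(Z_1, Z_2) + 1).
Z_5 = max(Z_4, Z_2) + 1  [with Z_4=8, Z_2=-3]  = 9
Without intervention: Z_4 = min(Z_1, Z_2) + 1  [with Z_1=4, Z_2=-3]  = -2; Z_5 = max(Z_4, Z_2) + 1  [with Z_4=-2, Z_2=-3]  = -1.
Change = 9 − (-1) = 10.

10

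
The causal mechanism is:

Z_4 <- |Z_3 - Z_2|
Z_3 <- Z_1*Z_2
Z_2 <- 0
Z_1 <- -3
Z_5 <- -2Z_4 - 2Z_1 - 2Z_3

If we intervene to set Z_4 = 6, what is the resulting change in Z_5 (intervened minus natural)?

Intervening sets Z_4 = 6 and removes its equation (Z_4 <- |Z_3 - Z_2|).
Z_3 = Z_1*Z_2  [with Z_1=-3, Z_2=0]  = 0
Z_5 = -2Z_4 - 2Z_1 - 2Z_3  [with Z_4=6, Z_1=-3, Z_3=0]  = -6
Without intervention: Z_3 = Z_1*Z_2  [with Z_1=-3, Z_2=0]  = 0; Z_4 = |Z_3 - Z_2|  [with Z_3=0, Z_2=0]  = 0; Z_5 = -2Z_4 - 2Z_1 - 2Z_3  [with Z_4=0, Z_1=-3, Z_3=0]  = 6.
Change = -6 − 6 = -12.

-12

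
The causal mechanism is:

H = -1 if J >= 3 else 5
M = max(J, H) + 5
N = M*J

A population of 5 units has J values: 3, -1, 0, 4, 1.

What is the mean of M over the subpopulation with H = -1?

8.5

Conditioning on H=-1 selects the 2 unit(s) with J ∈ {3, 4}. Their M values: 8, 9. Mean = 8.5.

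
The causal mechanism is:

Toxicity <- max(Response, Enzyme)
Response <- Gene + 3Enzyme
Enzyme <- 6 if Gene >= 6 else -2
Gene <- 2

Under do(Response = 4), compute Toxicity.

4

The intervention breaks the incoming arrows to Response: Response <- Gene + 3Enzyme no longer applies, and Response = 4.
Enzyme = 6 if Gene >= 6 else -2  [with Gene=2]  = -2
Toxicity = max(Response, Enzyme)  [with Response=4, Enzyme=-2]  = 4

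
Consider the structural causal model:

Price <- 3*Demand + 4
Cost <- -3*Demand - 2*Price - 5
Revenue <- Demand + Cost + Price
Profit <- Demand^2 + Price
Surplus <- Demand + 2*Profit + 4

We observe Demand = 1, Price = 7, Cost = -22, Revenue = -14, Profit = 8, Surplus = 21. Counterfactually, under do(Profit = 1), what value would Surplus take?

7

The intervention breaks the incoming arrows to Profit: Profit <- Demand^2 + Price no longer applies, and Profit = 1.
Surplus = Demand + 2*Profit + 4  [with Demand=1, Profit=1]  = 7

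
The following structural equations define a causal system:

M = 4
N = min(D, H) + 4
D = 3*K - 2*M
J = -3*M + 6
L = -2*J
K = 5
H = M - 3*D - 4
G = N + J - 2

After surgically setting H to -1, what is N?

3

Intervening sets H = -1 and removes its equation (H = M - 3*D - 4).
D = 3*K - 2*M  [with K=5, M=4]  = 7
N = min(D, H) + 4  [with D=7, H=-1]  = 3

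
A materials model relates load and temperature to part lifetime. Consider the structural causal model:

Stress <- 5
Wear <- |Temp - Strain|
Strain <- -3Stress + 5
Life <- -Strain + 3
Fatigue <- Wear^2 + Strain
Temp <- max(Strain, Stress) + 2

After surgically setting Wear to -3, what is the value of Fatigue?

-1

Intervening sets Wear = -3 and removes its equation (Wear <- |Temp - Strain|).
Strain = -3Stress + 5  [with Stress=5]  = -10
Fatigue = Wear^2 + Strain  [with Wear=-3, Strain=-10]  = -1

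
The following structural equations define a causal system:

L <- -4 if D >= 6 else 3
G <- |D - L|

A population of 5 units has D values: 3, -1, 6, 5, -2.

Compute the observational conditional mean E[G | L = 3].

Observing L=3 restricts to units where L's equation naturally yields 3: D ∈ {3, -1, 5, -2}. In that subpopulation G = 0, 4, 2, 5, mean 2.75.

2.75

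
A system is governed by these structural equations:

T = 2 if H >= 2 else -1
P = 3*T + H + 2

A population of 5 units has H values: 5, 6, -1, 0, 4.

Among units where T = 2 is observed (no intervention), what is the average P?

Observing T=2 restricts to units where T's equation naturally yields 2: H ∈ {5, 6, 4}. In that subpopulation P = 13, 14, 12, mean 13.

13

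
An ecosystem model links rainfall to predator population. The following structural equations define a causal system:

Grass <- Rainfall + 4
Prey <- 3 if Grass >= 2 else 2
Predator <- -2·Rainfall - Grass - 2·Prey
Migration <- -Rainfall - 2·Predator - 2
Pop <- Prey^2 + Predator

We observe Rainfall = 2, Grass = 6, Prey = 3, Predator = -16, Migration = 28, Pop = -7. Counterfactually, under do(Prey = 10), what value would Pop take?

70

The intervention breaks the incoming arrows to Prey: Prey <- 3 if Grass >= 2 else 2 no longer applies, and Prey = 10.
Grass = Rainfall + 4  [with Rainfall=2]  = 6
Predator = -2·Rainfall - Grass - 2·Prey  [with Rainfall=2, Grass=6, Prey=10]  = -30
Pop = Prey^2 + Predator  [with Prey=10, Predator=-30]  = 70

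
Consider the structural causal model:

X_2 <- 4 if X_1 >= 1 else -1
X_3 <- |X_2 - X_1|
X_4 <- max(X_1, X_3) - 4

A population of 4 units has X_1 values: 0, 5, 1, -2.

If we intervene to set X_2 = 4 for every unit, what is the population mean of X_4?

Under do(X_2=4), X_2's equation is replaced by X_2=4 for every unit. Per-unit X_4: 0, 1, -1, 2. Mean = 0.5.

0.5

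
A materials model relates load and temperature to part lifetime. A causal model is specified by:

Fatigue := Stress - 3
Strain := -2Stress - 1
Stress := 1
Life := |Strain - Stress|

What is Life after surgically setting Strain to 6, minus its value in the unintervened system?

Under do(Strain=6), the mechanism Strain := -2Stress - 1 is discarded; Strain is fixed at 6.
Life = |Strain - Stress|  [with Strain=6, Stress=1]  = 5
Without intervention: Strain = -2Stress - 1  [with Stress=1]  = -3; Life = |Strain - Stress|  [with Strain=-3, Stress=1]  = 4.
Change = 5 − 4 = 1.

1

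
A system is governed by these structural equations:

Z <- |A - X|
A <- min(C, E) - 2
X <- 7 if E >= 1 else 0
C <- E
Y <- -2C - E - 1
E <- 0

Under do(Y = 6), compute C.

The intervention breaks the incoming arrows to Y: Y <- -2C - E - 1 no longer applies, and Y = 6.
Since C is not a descendant of the intervened variable, it is unaffected.
C = E  [with E=0]  = 0

0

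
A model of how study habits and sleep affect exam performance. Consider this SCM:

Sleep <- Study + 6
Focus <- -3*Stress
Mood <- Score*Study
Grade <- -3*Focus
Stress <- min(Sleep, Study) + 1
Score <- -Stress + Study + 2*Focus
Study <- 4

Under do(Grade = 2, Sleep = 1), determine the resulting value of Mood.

-40

Under do(Grade = 2, Sleep = 1), each intervened variable's structural equation is replaced by its fixed value.
Stress = min(Sleep, Study) + 1  [with Sleep=1, Study=4]  = 2
Focus = -3*Stress  [with Stress=2]  = -6
Score = -Stress + Study + 2*Focus  [with Stress=2, Study=4, Focus=-6]  = -10
Mood = Score*Study  [with Score=-10, Study=4]  = -40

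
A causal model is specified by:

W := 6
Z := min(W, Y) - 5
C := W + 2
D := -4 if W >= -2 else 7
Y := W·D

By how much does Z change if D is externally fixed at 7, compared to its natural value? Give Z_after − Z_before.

30

Under do(D=7), the mechanism D := -4 if W >= -2 else 7 is discarded; D is fixed at 7.
Y = W·D  [with W=6, D=7]  = 42
Z = min(W, Y) - 5  [with W=6, Y=42]  = 1
Without intervention: D = -4 if W >= -2 else 7  [with W=6]  = -4; Y = W·D  [with W=6, D=-4]  = -24; Z = min(W, Y) - 5  [with W=6, Y=-24]  = -29.
Change = 1 − (-29) = 30.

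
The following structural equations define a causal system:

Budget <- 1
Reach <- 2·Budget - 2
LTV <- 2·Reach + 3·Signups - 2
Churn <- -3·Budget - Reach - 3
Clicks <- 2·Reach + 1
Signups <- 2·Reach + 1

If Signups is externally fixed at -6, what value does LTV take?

-20

Under do(Signups=-6), the mechanism Signups <- 2·Reach + 1 is discarded; Signups is fixed at -6.
Reach = 2·Budget - 2  [with Budget=1]  = 0
LTV = 2·Reach + 3·Signups - 2  [with Reach=0, Signups=-6]  = -20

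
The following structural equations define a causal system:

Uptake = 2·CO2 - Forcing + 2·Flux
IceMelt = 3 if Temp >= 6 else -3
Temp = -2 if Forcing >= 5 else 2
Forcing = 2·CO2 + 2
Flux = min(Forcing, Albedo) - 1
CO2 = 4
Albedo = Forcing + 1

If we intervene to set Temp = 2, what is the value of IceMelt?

The intervention breaks the incoming arrows to Temp: Temp = -2 if Forcing >= 5 else 2 no longer applies, and Temp = 2.
IceMelt = 3 if Temp >= 6 else -3  [with Temp=2]  = -3

-3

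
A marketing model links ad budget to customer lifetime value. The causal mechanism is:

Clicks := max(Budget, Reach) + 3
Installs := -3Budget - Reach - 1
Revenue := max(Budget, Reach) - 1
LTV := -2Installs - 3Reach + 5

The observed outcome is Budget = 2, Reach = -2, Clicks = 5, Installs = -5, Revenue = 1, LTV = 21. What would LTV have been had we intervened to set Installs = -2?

15

Under do(Installs=-2), the mechanism Installs := -3Budget - Reach - 1 is discarded; Installs is fixed at -2.
LTV = -2Installs - 3Reach + 5  [with Installs=-2, Reach=-2]  = 15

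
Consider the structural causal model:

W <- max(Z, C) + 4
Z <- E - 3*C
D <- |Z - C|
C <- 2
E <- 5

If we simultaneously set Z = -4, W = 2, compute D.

Setting Z = -4, W = 2 by intervention discards those variables' equations.
D = |Z - C|  [with Z=-4, C=2]  = 6

6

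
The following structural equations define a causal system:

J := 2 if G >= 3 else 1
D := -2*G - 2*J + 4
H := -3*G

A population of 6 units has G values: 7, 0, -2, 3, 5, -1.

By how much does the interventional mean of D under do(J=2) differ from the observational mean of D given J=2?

Under do(J=2), J's equation is replaced by J=2 for every unit. Per-unit D: -14, 0, 4, -6, -10, 2. Mean = -4.
Observing J=2 restricts to units where J's equation naturally yields 2: G ∈ {7, 3, 5}. In that subpopulation D = -14, -6, -10, mean -10.
Difference = -4 − (-10) = 6.

6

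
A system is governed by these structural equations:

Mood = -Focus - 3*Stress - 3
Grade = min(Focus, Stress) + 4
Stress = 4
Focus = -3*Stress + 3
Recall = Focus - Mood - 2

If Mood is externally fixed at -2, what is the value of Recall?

-9

The intervention breaks the incoming arrows to Mood: Mood = -Focus - 3*Stress - 3 no longer applies, and Mood = -2.
Focus = -3*Stress + 3  [with Stress=4]  = -9
Recall = Focus - Mood - 2  [with Focus=-9, Mood=-2]  = -9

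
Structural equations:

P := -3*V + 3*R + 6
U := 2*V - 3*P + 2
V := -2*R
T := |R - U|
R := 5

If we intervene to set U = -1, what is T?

6

Intervening sets U = -1 and removes its equation (U := 2*V - 3*P + 2).
T = |R - U|  [with R=5, U=-1]  = 6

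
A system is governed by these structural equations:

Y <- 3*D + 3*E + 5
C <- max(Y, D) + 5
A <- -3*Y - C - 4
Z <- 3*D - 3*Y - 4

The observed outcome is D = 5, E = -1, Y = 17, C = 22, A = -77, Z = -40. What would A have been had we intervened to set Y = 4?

do(Y=4) replaces the equation Y <- 3*D + 3*E + 5 with the constant Y = 4.
C = max(Y, D) + 5  [with Y=4, D=5]  = 10
A = -3*Y - C - 4  [with Y=4, C=10]  = -26

-26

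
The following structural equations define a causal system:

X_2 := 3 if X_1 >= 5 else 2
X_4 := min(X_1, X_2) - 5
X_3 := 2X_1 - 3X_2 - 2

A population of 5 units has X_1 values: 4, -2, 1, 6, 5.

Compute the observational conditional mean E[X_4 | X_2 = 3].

Conditioning on X_2=3 selects the 2 unit(s) with X_1 ∈ {6, 5}. Their X_4 values: -2, -2. Mean = -2.

-2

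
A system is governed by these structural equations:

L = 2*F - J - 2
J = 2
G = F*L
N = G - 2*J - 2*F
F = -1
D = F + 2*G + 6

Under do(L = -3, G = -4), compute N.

Setting L = -3, G = -4 by intervention discards those variables' equations.
N = G - 2*J - 2*F  [with G=-4, J=2, F=-1]  = -6

-6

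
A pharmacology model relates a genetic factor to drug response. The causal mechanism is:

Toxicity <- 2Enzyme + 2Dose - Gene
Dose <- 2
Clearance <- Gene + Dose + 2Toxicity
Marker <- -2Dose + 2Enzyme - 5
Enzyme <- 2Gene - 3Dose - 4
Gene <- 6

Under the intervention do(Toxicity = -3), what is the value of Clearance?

The intervention breaks the incoming arrows to Toxicity: Toxicity <- 2Enzyme + 2Dose - Gene no longer applies, and Toxicity = -3.
Clearance = Gene + Dose + 2Toxicity  [with Gene=6, Dose=2, Toxicity=-3]  = 2

2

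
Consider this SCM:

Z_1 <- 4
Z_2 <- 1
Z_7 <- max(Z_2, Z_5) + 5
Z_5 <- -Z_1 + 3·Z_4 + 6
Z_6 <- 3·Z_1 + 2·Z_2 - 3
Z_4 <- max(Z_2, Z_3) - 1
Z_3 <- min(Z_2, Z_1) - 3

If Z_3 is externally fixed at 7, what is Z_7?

The intervention breaks the incoming arrows to Z_3: Z_3 <- min(Z_2, Z_1) - 3 no longer applies, and Z_3 = 7.
Z_4 = max(Z_2, Z_3) - 1  [with Z_2=1, Z_3=7]  = 6
Z_5 = -Z_1 + 3·Z_4 + 6  [with Z_1=4, Z_4=6]  = 20
Z_7 = max(Z_2, Z_5) + 5  [with Z_2=1, Z_5=20]  = 25

25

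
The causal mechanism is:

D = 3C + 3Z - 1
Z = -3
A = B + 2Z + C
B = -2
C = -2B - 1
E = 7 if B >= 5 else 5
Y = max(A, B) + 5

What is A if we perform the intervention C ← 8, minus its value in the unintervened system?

The intervention breaks the incoming arrows to C: C = -2B - 1 no longer applies, and C = 8.
A = B + 2Z + C  [with B=-2, Z=-3, C=8]  = 0
Without intervention: C = -2B - 1  [with B=-2]  = 3; A = B + 2Z + C  [with B=-2, Z=-3, C=3]  = -5.
Change = 0 − (-5) = 5.

5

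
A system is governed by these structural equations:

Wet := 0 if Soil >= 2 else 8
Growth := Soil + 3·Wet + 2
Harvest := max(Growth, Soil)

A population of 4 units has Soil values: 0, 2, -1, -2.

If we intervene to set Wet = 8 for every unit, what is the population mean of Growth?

do(Wet=8) breaks Wet's dependence on Soil. With Wet=8 fixed, Growth across the units is 26, 28, 25, 24, mean 25.75.

25.75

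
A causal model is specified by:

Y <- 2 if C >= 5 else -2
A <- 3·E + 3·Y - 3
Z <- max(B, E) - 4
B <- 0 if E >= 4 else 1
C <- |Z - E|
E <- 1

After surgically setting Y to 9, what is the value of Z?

-3

do(Y=9) replaces the equation Y <- 2 if C >= 5 else -2 with the constant Y = 9.
Z is not downstream of the intervention, so its value is determined by the original equations.
B = 0 if E >= 4 else 1  [with E=1]  = 1
Z = max(B, E) - 4  [with B=1, E=1]  = -3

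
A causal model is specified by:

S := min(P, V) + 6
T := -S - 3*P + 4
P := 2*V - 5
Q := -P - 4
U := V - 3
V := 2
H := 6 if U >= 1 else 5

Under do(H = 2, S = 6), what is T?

Under do(H = 2, S = 6), each intervened variable's structural equation is replaced by its fixed value.
P = 2*V - 5  [with V=2]  = -1
T = -S - 3*P + 4  [with S=6, P=-1]  = 1

1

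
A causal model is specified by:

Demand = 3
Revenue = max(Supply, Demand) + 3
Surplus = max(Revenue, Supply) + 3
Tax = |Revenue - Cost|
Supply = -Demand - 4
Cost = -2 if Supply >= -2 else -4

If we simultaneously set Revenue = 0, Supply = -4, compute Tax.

4

The joint intervention fixes Revenue = 0, Supply = -4, removing each variable's own equation.
Cost = -2 if Supply >= -2 else -4  [with Supply=-4]  = -4
Tax = |Revenue - Cost|  [with Revenue=0, Cost=-4]  = 4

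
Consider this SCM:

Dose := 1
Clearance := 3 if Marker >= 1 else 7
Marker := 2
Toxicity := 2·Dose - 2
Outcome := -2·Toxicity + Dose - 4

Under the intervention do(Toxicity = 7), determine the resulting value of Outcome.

-17

do(Toxicity=7) replaces the equation Toxicity := 2·Dose - 2 with the constant Toxicity = 7.
Outcome = -2·Toxicity + Dose - 4  [with Toxicity=7, Dose=1]  = -17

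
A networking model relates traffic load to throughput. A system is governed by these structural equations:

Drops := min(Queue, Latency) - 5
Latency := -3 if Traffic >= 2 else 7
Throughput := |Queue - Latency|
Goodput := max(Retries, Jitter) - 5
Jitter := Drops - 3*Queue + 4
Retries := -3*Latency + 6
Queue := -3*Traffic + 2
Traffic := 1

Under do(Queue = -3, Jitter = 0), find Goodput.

Setting Queue = -3, Jitter = 0 by intervention discards those variables' equations.
Latency = -3 if Traffic >= 2 else 7  [with Traffic=1]  = 7
Retries = -3*Latency + 6  [with Latency=7]  = -15
Goodput = max(Retries, Jitter) - 5  [with Retries=-15, Jitter=0]  = -5

-5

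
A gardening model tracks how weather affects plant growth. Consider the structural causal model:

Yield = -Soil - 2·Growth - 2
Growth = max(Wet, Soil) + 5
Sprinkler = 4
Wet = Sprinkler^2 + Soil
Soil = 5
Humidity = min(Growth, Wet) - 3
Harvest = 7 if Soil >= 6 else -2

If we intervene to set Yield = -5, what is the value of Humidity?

do(Yield=-5) replaces the equation Yield = -Soil - 2·Growth - 2 with the constant Yield = -5.
Since Humidity is not a descendant of the intervened variable, it is unaffected.
Wet = Sprinkler^2 + Soil  [with Sprinkler=4, Soil=5]  = 21
Growth = max(Wet, Soil) + 5  [with Wet=21, Soil=5]  = 26
Humidity = min(Growth, Wet) - 3  [with Growth=26, Wet=21]  = 18

18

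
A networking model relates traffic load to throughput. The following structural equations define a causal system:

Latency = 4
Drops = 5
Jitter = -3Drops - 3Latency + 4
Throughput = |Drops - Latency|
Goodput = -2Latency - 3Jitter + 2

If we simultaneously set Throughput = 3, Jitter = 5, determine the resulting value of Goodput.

-21

The joint intervention fixes Throughput = 3, Jitter = 5, removing each variable's own equation.
Goodput = -2Latency - 3Jitter + 2  [with Latency=4, Jitter=5]  = -21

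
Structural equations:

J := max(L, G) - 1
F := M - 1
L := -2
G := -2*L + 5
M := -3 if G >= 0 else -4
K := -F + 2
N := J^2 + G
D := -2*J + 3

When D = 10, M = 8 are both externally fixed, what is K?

Under do(D = 10, M = 8), each intervened variable's structural equation is replaced by its fixed value.
F = M - 1  [with M=8]  = 7
K = -F + 2  [with F=7]  = -5

-5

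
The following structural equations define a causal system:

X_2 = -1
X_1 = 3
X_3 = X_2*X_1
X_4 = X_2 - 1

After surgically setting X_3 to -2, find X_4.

The intervention breaks the incoming arrows to X_3: X_3 = X_2*X_1 no longer applies, and X_3 = -2.
X_4 is not downstream of the intervention, so its value is determined by the original equations.
X_4 = X_2 - 1  [with X_2=-1]  = -2

-2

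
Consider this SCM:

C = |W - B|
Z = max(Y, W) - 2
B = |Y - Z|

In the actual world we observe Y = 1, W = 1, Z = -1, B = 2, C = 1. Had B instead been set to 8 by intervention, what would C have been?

7

Intervening sets B = 8 and removes its equation (B = |Y - Z|).
C = |W - B|  [with W=1, B=8]  = 7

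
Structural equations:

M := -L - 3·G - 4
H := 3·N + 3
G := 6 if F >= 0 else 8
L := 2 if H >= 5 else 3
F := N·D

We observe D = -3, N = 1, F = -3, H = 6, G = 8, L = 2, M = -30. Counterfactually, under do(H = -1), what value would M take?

-31

The intervention breaks the incoming arrows to H: H := 3·N + 3 no longer applies, and H = -1.
F = N·D  [with N=1, D=-3]  = -3
G = 6 if F >= 0 else 8  [with F=-3]  = 8
L = 2 if H >= 5 else 3  [with H=-1]  = 3
M = -L - 3·G - 4  [with L=3, G=8]  = -31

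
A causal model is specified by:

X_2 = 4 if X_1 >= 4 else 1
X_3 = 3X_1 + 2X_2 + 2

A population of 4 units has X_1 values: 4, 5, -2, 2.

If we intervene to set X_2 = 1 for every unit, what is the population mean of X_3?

Under do(X_2=1), X_2's equation is replaced by X_2=1 for every unit. Per-unit X_3: 16, 19, -2, 10. Mean = 10.75.

10.75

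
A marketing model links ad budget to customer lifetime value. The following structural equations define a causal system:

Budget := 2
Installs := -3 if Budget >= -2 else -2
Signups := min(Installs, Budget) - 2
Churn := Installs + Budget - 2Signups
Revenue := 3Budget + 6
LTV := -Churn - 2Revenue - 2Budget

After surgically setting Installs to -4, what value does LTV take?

-38

Under do(Installs=-4), the mechanism Installs := -3 if Budget >= -2 else -2 is discarded; Installs is fixed at -4.
Signups = min(Installs, Budget) - 2  [with Installs=-4, Budget=2]  = -6
Churn = Installs + Budget - 2Signups  [with Installs=-4, Budget=2, Signups=-6]  = 10
Revenue = 3Budget + 6  [with Budget=2]  = 12
LTV = -Churn - 2Revenue - 2Budget  [with Churn=10, Revenue=12, Budget=2]  = -38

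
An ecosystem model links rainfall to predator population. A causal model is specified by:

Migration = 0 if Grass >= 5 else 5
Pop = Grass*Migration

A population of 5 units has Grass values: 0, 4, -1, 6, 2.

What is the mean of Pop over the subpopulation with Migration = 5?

6.25

E[Pop|Migration=5] averages over only the 4 units with Migration=5 (Grass = 0, 4, -1, 2): Pop = 0, 20, -5, 10, mean 6.25.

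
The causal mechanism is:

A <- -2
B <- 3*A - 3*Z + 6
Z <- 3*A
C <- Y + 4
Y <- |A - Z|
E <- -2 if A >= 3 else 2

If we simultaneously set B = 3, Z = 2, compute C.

8

The joint intervention fixes B = 3, Z = 2, removing each variable's own equation.
Y = |A - Z|  [with A=-2, Z=2]  = 4
C = Y + 4  [with Y=4]  = 8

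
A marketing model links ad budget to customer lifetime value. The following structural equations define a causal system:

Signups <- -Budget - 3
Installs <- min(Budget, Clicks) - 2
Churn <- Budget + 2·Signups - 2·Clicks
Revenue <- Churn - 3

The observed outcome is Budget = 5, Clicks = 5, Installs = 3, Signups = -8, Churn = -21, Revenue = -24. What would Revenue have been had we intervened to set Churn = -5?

-8

The intervention breaks the incoming arrows to Churn: Churn <- Budget + 2·Signups - 2·Clicks no longer applies, and Churn = -5.
Revenue = Churn - 3  [with Churn=-5]  = -8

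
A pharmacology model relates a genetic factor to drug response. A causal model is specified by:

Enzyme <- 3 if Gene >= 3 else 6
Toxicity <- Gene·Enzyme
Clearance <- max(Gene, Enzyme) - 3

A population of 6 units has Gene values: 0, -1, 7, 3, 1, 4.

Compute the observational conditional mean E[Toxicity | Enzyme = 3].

14

E[Toxicity|Enzyme=3] averages over only the 3 units with Enzyme=3 (Gene = 7, 3, 4): Toxicity = 21, 9, 12, mean 14.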